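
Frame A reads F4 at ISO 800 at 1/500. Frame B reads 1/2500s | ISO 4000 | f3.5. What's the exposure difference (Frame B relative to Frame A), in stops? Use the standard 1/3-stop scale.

1/3 stop brighter

Aperture: f/4 → f/3.5 — 1/3 stop wider (brighter).
Shutter speed: 1/500 → 1/640 → 1/800 → 1/1000 → 1/1250 → 1/1600 → 1/2000 → 1/2500 — 2 1/3 stops faster (darker).
ISO: 800 → 1000 → 1250 → 1600 → 2000 → 2500 → 3200 → 4000 — 2 1/3 stops higher (brighter).
Net: +1/3 −2 1/3 +2 1/3 = +1/3 stops.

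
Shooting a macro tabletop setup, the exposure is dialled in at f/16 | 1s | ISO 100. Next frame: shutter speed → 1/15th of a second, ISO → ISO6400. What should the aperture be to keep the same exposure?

Shutter speed: 1 → 1/2 → 1/4 → 1/8 → 1/15 — 4 stops shorter (darker).
ISO: 100 → 200 → 400 → 800 → 1600 → 3200 → 6400 — 6 stops higher (brighter).
Net change so far: 2 stops brighter. Offset with the aperture: f/16 → f/22 → f/32.

f/32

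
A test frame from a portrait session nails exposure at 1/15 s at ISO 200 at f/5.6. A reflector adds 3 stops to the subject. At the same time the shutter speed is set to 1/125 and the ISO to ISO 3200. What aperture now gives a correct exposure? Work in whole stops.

f/22

Scene light: 3 stops brighter.
Shutter speed: 1/15 → 1/30 → 1/60 → 1/125 — 3 stops faster (darker).
ISO: 200 → 400 → 800 → 1600 → 3200 — 4 stops raised (brighter).
Net so far: 4 stops brighter. Aperture: f/5.6 → f/8 → f/11 → f/16 → f/22.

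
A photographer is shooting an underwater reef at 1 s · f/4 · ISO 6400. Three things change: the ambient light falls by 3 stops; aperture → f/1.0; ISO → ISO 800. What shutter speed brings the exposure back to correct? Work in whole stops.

Scene light: 3 stops darker.
Aperture: f/4 → f/2.8 → f/2 → f/1.4 → f/1.0 — 4 stops wider (brighter).
ISO: 6400 → 3200 → 1600 → 800 — 3 stops lower (darker).
Net so far: 2 stops darker. Shutter speed: 1 → 2 → 4.

4 s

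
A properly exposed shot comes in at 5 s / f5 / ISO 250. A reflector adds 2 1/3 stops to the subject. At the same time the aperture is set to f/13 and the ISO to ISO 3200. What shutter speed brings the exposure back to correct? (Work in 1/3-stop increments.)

0.5 s

Scene light: 2 1/3 stops brighter.
Aperture: f/5 → f/5.6 → f/6.3 → f/7.1 → f/8 → f/9 → f/10 → f/11 → f/13 — 2 2/3 stops stopped down (darker).
ISO: 250 → 320 → 400 → 500 → 640 → 800 → 1000 → 1250 → 1600 → 2000 → 2500 → 3200 — 3 2/3 stops raised (brighter).
Net so far: 3 1/3 stops brighter. Shutter speed: 5 → 4 → 3.2 → 2.5 → 2 → 1.6 → 1.3 → 1 → 0.8 → 0.6 → 0.5.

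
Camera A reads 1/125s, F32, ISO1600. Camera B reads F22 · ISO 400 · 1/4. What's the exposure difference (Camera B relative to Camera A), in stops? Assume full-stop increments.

4 stops brighter

Aperture: f/32 → f/22 — 1 stop wider (brighter).
Shutter speed: 1/125 → 1/60 → 1/30 → 1/15 → 1/8 → 1/4 — 5 stops longer (brighter).
ISO: 1600 → 800 → 400 — 2 stops dropped (darker).
Net: +1 +5 −2 = +4 stops.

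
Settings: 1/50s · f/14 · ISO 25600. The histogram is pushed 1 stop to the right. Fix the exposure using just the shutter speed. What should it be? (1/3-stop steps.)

Overexposed by 1 stop → need 1 stop darker.
Shutter speed: 1/50 → 1/60 → 1/80 → 1/100.

1/100s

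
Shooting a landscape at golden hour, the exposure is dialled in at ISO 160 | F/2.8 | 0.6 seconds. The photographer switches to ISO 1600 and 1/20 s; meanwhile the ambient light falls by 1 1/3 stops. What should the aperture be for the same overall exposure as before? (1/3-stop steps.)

f/1.6

Scene light: 1 1/3 stops darker.
ISO: 160 → 200 → 250 → 320 → 400 → 500 → 640 → 800 → 1000 → 1250 → 1600 — 3 1/3 stops raised (brighter).
Shutter speed: 0.6 → 0.5 → 0.4 → 0.3 → 1/4 → 1/5 → 1/6 → 1/8 → 1/10 → 1/13 → 1/15 → 1/20 — 3 2/3 stops faster (darker).
Net so far: 1 2/3 stops darker. Aperture: f/2.8 → f/2.5 → f/2.2 → f/2 → f/1.8 → f/1.6.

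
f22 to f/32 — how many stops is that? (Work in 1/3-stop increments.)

1 stop

f/22 → f/25 → f/29 → f/32 — count the steps: 3 third-stops = 1 stop.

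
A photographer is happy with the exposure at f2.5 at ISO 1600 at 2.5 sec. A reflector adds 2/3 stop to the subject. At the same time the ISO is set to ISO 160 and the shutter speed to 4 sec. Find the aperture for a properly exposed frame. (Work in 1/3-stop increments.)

f/1.2

Scene light: 2/3 stop brighter.
ISO: 1600 → 1250 → 1000 → 800 → 640 → 500 → 400 → 320 → 250 → 200 → 160 — 3 1/3 stops lower (darker).
Shutter speed: 2.5 → 3.2 → 4 — 2/3 stop longer (brighter).
Net so far: 2 stops darker. Aperture: f/2.5 → f/2.2 → f/2 → f/1.8 → f/1.6 → f/1.4 → f/1.2.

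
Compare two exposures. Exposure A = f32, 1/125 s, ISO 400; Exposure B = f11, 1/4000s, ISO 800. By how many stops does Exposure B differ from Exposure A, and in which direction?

1 stop darker

Aperture: f/32 → f/22 → f/16 → f/11 — 3 stops larger aperture (brighter).
Shutter speed: 1/125 → 1/250 → 1/500 → 1/1000 → 1/2000 → 1/4000 — 5 stops faster (darker).
ISO: 400 → 800 — 1 stop raised (brighter).
Net: +3 −5 +1 = −1 stop.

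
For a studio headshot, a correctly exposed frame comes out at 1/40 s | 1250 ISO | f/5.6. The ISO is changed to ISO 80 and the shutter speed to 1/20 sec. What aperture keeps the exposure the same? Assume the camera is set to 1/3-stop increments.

ISO: 1250 → 1000 → 800 → 640 → 500 → 400 → 320 → 250 → 200 → 160 → 125 → 100 → 80 — 4 stops lower (darker).
Shutter speed: 1/40 → 1/30 → 1/25 → 1/20 — 1 stop slower (brighter).
Net change so far: 3 stops darker. Offset with the aperture: f/5.6 → f/5 → f/4.5 → f/4 → f/3.5 → f/3.2 → f/2.8 → f/2.5 → f/2.2 → f/2.

f/2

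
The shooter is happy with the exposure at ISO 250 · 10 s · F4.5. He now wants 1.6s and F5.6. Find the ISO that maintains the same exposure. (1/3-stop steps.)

ISO 2500

Shutter speed: 10 → 8 → 6 → 5 → 4 → 3.2 → 2.5 → 2 → 1.6 — 2 2/3 stops faster (darker).
Aperture: f/4.5 → f/5 → f/5.6 — 2/3 stop smaller aperture (darker).
Net change so far: 3 1/3 stops darker. Offset with the ISO: 250 → 320 → 400 → 500 → 640 → 800 → 1000 → 1250 → 1600 → 2000 → 2500.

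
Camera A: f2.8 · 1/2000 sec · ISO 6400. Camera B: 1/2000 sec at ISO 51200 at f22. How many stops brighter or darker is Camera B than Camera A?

Aperture: f/2.8 → f/4 → f/5.6 → f/8 → f/11 → f/16 → f/22 — 6 stops smaller aperture (darker).
Shutter speed: unchanged.
ISO: 6400 → 12800 → 25600 → 51200 — 3 stops higher (brighter).
Net: −6 +3 = −3 stops.

3 stops darker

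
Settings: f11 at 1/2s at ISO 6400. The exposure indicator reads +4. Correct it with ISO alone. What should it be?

Overexposed by 4 stops → need 4 stops darker.
ISO: 6400 → 3200 → 1600 → 800 → 400.

ISO 400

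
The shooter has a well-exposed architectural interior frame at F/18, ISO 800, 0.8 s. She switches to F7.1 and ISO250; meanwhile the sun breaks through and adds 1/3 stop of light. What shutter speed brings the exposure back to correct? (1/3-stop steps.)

Scene light: 1/3 stop brighter.
Aperture: f/18 → f/16 → f/14 → f/13 → f/11 → f/10 → f/9 → f/8 → f/7.1 — 2 2/3 stops opened up (brighter).
ISO: 800 → 640 → 500 → 400 → 320 → 250 — 1 2/3 stops dropped (darker).
Net so far: 1 1/3 stops brighter. Shutter speed: 0.8 → 0.6 → 0.5 → 0.4 → 0.3.

0.3 s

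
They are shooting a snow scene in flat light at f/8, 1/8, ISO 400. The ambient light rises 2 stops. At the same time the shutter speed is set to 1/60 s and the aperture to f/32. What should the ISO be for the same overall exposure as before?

Scene light: 2 stops brighter.
Shutter speed: 1/8 → 1/15 → 1/30 → 1/60 — 3 stops faster (darker).
Aperture: f/8 → f/11 → f/16 → f/22 → f/32 — 4 stops smaller aperture (darker).
Net so far: 5 stops darker. ISO: 400 → 800 → 1600 → 3200 → 6400 → 12800.

ISO 12800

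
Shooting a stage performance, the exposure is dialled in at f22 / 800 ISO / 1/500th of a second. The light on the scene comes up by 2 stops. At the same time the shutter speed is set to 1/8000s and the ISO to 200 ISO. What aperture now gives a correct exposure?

f/5.6

Scene light: 2 stops brighter.
Shutter speed: 1/500 → 1/1000 → 1/2000 → 1/4000 → 1/8000 — 4 stops faster (darker).
ISO: 800 → 400 → 200 — 2 stops dropped (darker).
Net so far: 4 stops darker. Aperture: f/22 → f/16 → f/11 → f/8 → f/5.6.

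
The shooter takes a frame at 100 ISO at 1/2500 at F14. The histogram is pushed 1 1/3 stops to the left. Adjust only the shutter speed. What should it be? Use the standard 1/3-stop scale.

1/1000s

Underexposed by 1 1/3 stops → need 1 1/3 stops brighter.
Shutter speed: 1/2500 → 1/2000 → 1/1600 → 1/1250 → 1/1000.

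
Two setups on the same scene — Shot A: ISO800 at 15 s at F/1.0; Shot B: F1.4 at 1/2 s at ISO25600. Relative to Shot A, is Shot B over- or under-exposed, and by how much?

1 stop darker

Aperture: f/1.0 → f/1.4 — 1 stop smaller aperture (darker).
Shutter speed: 15 → 8 → 4 → 2 → 1 → 1/2 — 5 stops shorter (darker).
ISO: 800 → 1600 → 3200 → 6400 → 12800 → 25600 — 5 stops raised (brighter).
Net: −1 −5 +5 = −1 stop.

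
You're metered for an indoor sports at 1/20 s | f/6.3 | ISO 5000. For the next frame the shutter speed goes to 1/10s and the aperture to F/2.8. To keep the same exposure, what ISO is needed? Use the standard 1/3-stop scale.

ISO 500

Shutter speed: 1/20 → 1/15 → 1/13 → 1/10 — 1 stop slower (brighter).
Aperture: f/6.3 → f/5.6 → f/5 → f/4.5 → f/4 → f/3.5 → f/3.2 → f/2.8 — 2 1/3 stops wider (brighter).
Net change so far: 3 1/3 stops brighter. Offset with the ISO: 5000 → 4000 → 3200 → 2500 → 2000 → 1600 → 1250 → 1000 → 800 → 640 → 500.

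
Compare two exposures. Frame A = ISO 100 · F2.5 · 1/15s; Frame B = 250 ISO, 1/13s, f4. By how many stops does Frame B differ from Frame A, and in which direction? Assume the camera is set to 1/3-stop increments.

Aperture: f/2.5 → f/2.8 → f/3.2 → f/3.5 → f/4 — 1 1/3 stops stopped down (darker).
Shutter speed: 1/15 → 1/13 — 1/3 stop slower (brighter).
ISO: 100 → 125 → 160 → 200 → 250 — 1 1/3 stops higher (brighter).
Net: −1 1/3 +1/3 +1 1/3 = +1/3 stops.

1/3 stop brighter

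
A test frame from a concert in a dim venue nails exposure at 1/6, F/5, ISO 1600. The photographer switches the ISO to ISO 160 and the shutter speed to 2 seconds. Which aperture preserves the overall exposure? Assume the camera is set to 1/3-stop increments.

ISO: 1600 → 1250 → 1000 → 800 → 640 → 500 → 400 → 320 → 250 → 200 → 160 — 3 1/3 stops dropped (darker).
Shutter speed: 1/6 → 1/5 → 1/4 → 0.3 → 0.4 → 0.5 → 0.6 → 0.8 → 1 → 1.3 → 1.6 → 2 — 3 2/3 stops slower (brighter).
Net change so far: 1/3 stop brighter. Offset with the aperture: f/5 → f/5.6.

f/5.6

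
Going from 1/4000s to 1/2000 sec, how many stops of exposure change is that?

1 stop

1/4000 → 1/2000 — count the steps: 1 stop.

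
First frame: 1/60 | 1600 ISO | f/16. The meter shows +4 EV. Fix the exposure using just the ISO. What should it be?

Overexposed by 4 stops → need 4 stops darker.
ISO: 1600 → 800 → 400 → 200 → 100.

ISO 100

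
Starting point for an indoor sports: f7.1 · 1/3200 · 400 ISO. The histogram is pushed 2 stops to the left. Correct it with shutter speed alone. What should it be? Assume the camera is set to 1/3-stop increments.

Underexposed by 2 stops → need 2 stops brighter.
Shutter speed: 1/3200 → 1/2500 → 1/2000 → 1/1600 → 1/1250 → 1/1000 → 1/800.

1/800s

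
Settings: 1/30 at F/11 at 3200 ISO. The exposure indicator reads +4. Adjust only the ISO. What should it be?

Overexposed by 4 stops → need 4 stops darker.
ISO: 3200 → 1600 → 800 → 400 → 200.

ISO 200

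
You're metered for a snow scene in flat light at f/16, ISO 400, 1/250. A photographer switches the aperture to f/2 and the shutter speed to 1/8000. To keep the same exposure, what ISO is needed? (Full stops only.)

ISO 200

Aperture: f/16 → f/11 → f/8 → f/5.6 → f/4 → f/2.8 → f/2 — 6 stops larger aperture (brighter).
Shutter speed: 1/250 → 1/500 → 1/1000 → 1/2000 → 1/4000 → 1/8000 — 5 stops faster (darker).
Net change so far: 1 stop brighter. Offset with the ISO: 400 → 200.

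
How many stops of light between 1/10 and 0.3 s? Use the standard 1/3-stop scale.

1 2/3 stops

1/10 → 1/8 → 1/6 → 1/5 → 1/4 → 0.3 — count the steps: 5 third-stops = 1 2/3 stops.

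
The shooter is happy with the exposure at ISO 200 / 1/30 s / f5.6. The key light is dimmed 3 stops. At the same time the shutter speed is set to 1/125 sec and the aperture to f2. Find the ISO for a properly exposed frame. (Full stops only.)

Scene light: 3 stops darker.
Shutter speed: 1/30 → 1/60 → 1/125 — 2 stops shorter (darker).
Aperture: f/5.6 → f/4 → f/2.8 → f/2 — 3 stops opened up (brighter).
Net so far: 2 stops darker. ISO: 200 → 400 → 800.

ISO 800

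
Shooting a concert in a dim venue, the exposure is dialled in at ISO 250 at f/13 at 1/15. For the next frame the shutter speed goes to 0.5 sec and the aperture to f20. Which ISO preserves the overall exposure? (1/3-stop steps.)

ISO 80

Shutter speed: 1/15 → 1/13 → 1/10 → 1/8 → 1/6 → 1/5 → 1/4 → 0.3 → 0.4 → 0.5 — 3 stops slower (brighter).
Aperture: f/13 → f/14 → f/16 → f/18 → f/20 — 1 1/3 stops smaller aperture (darker).
Net change so far: 1 2/3 stops brighter. Offset with the ISO: 250 → 200 → 160 → 125 → 100 → 80.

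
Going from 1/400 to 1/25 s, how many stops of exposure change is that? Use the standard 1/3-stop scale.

4 stops

1/400 → 1/320 → 1/250 → 1/200 → 1/160 → 1/125 → 1/100 → 1/80 → 1/60 → 1/50 → 1/40 → 1/30 → 1/25 — count the steps: 12 third-stops = 4 stops.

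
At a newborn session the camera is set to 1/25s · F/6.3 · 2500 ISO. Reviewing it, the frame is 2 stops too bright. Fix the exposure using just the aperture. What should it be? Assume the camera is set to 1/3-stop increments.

f/13

Overexposed by 2 stops → need 2 stops darker.
Aperture: f/6.3 → f/7.1 → f/8 → f/9 → f/10 → f/11 → f/13.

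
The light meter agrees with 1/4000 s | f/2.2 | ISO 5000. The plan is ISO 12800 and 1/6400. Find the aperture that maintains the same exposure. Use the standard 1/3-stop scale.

f/2.8

ISO: 5000 → 6400 → 8000 → 10000 → 12800 — 1 1/3 stops higher (brighter).
Shutter speed: 1/4000 → 1/5000 → 1/6400 — 2/3 stop faster (darker).
Net change so far: 2/3 stop brighter. Offset with the aperture: f/2.2 → f/2.5 → f/2.8.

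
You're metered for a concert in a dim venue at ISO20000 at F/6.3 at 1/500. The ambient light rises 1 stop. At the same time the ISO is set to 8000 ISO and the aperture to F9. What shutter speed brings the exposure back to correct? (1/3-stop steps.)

1/200s

Scene light: 1 stop brighter.
ISO: 20000 → 16000 → 12800 → 10000 → 8000 — 1 1/3 stops lower (darker).
Aperture: f/6.3 → f/7.1 → f/8 → f/9 — 1 stop stopped down (darker).
Net so far: 1 1/3 stops darker. Shutter speed: 1/500 → 1/400 → 1/320 → 1/250 → 1/200.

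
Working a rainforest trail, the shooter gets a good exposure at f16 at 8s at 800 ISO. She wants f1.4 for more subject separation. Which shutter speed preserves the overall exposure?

Aperture: f/16 → f/11 → f/8 → f/5.6 → f/4 → f/2.8 → f/2 → f/1.4 — 7 stops wider (brighter).
Need 7 stops darker from the shutter speed: 8 → 4 → 2 → 1 → 1/2 → 1/4 → 1/8 → 1/15.

1/15s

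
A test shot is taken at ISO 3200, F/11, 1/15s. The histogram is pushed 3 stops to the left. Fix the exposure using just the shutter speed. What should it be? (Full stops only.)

Underexposed by 3 stops → need 3 stops brighter.
Shutter speed: 1/15 → 1/8 → 1/4 → 1/2.

1/2s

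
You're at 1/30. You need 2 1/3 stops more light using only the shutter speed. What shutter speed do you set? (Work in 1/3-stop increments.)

Shutter speed: 1/30 → 1/25 → 1/20 → 1/15 → 1/13 → 1/10 → 1/8 → 1/6 — 2 1/3 stops longer (brighter).

1/6s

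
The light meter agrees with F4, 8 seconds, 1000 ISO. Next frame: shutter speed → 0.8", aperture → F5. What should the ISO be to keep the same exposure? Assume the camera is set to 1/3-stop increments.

ISO 16000

Shutter speed: 8 → 6 → 5 → 4 → 3.2 → 2.5 → 2 → 1.6 → 1.3 → 1 → 0.8 — 3 1/3 stops shorter (darker).
Aperture: f/4 → f/4.5 → f/5 — 2/3 stop stopped down (darker).
Net change so far: 4 stops darker. Offset with the ISO: 1000 → 1250 → 1600 → 2000 → 2500 → 3200 → 4000 → 5000 → 6400 → 8000 → 10000 → 12800 → 16000.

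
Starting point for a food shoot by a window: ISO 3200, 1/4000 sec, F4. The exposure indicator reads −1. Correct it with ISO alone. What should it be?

Underexposed by 1 stop → need 1 stop brighter.
ISO: 3200 → 6400.

ISO 6400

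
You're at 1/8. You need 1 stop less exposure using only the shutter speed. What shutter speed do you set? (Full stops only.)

1/15s

Shutter speed: 1/8 → 1/15 — 1 stop shorter (darker).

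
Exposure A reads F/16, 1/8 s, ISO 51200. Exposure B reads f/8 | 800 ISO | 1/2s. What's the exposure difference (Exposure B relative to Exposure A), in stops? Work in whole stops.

2 stops darker

Aperture: f/16 → f/11 → f/8 — 2 stops opened up (brighter).
Shutter speed: 1/8 → 1/4 → 1/2 — 2 stops slower (brighter).
ISO: 51200 → 25600 → 12800 → 6400 → 3200 → 1600 → 800 — 6 stops lower (darker).
Net: +2 +2 −6 = −2 stops.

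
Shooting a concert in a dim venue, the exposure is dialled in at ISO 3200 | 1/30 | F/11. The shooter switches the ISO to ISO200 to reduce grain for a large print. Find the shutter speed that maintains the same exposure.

1/2s

ISO: 3200 → 1600 → 800 → 400 → 200 — 4 stops lower (darker).
Need 4 stops brighter from the shutter speed: 1/30 → 1/15 → 1/8 → 1/4 → 1/2.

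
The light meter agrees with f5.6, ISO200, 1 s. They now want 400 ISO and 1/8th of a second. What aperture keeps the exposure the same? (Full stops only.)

ISO: 200 → 400 — 1 stop raised (brighter).
Shutter speed: 1 → 1/2 → 1/4 → 1/8 — 3 stops faster (darker).
Net change so far: 2 stops darker. Offset with the aperture: f/5.6 → f/4 → f/2.8.

f/2.8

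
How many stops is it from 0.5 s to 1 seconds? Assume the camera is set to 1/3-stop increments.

0.5 → 0.6 → 0.8 → 1 — count the steps: 3 third-stops = 1 stop.

1 stop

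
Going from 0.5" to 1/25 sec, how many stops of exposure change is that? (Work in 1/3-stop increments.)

0.5 → 0.4 → 0.3 → 1/4 → 1/5 → 1/6 → 1/8 → 1/10 → 1/13 → 1/15 → 1/20 → 1/25 — count the steps: 11 third-stops = 3 2/3 stops.

3 2/3 stops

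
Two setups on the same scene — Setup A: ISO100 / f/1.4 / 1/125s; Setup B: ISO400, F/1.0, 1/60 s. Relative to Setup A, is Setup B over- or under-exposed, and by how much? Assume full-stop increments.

Aperture: f/1.4 → f/1.0 — 1 stop larger aperture (brighter).
Shutter speed: 1/125 → 1/60 — 1 stop longer (brighter).
ISO: 100 → 200 → 400 — 2 stops raised (brighter).
Net: +1 +1 +2 = +4 stops.

4 stops brighter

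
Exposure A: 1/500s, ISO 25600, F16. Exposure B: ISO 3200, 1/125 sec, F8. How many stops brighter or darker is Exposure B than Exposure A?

Aperture: f/16 → f/11 → f/8 — 2 stops larger aperture (brighter).
Shutter speed: 1/500 → 1/250 → 1/125 — 2 stops slower (brighter).
ISO: 25600 → 12800 → 6400 → 3200 — 3 stops lower (darker).
Net: +2 +2 −3 = +1 stop.

1 stop brighter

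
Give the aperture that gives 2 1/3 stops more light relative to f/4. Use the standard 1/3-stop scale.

Aperture: f/4 → f/3.5 → f/3.2 → f/2.8 → f/2.5 → f/2.2 → f/2 → f/1.8 — 2 1/3 stops larger aperture (brighter).

f/1.8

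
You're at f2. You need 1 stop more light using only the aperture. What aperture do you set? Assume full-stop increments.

f/1.4

Aperture: f/2 → f/1.4 — 1 stop wider (brighter).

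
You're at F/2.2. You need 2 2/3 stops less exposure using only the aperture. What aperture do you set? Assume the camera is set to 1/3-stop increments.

Aperture: f/2.2 → f/2.5 → f/2.8 → f/3.2 → f/3.5 → f/4 → f/4.5 → f/5 → f/5.6 — 2 2/3 stops stopped down (darker).

f/5.6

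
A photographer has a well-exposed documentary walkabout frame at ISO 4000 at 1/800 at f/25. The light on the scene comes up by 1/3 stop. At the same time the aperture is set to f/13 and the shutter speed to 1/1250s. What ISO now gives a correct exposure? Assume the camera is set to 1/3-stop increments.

Scene light: 1/3 stop brighter.
Aperture: f/25 → f/22 → f/20 → f/18 → f/16 → f/14 → f/13 — 2 stops wider (brighter).
Shutter speed: 1/800 → 1/1000 → 1/1250 — 2/3 stop shorter (darker).
Net so far: 1 2/3 stops brighter. ISO: 4000 → 3200 → 2500 → 2000 → 1600 → 1250.

ISO 1250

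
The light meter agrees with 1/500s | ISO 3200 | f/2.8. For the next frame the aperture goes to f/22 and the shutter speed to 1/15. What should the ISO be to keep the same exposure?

ISO 6400

Aperture: f/2.8 → f/4 → f/5.6 → f/8 → f/11 → f/16 → f/22 — 6 stops stopped down (darker).
Shutter speed: 1/500 → 1/250 → 1/125 → 1/60 → 1/30 → 1/15 — 5 stops longer (brighter).
Net change so far: 1 stop darker. Offset with the ISO: 3200 → 6400.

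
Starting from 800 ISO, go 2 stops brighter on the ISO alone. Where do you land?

ISO: 800 → 1600 → 3200 — 2 stops raised (brighter).

ISO 3200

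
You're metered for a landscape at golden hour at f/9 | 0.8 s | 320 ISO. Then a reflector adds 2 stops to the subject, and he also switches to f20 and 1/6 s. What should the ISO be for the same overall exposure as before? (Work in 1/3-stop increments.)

Scene light: 2 stops brighter.
Aperture: f/9 → f/10 → f/11 → f/13 → f/14 → f/16 → f/18 → f/20 — 2 1/3 stops stopped down (darker).
Shutter speed: 0.8 → 0.6 → 0.5 → 0.4 → 0.3 → 1/4 → 1/5 → 1/6 — 2 1/3 stops shorter (darker).
Net so far: 2 2/3 stops darker. ISO: 320 → 400 → 500 → 640 → 800 → 1000 → 1250 → 1600 → 2000.

ISO 2000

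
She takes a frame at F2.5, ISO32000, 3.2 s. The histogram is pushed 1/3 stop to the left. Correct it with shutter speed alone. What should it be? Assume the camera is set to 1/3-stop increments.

Underexposed by 1/3 stop → need 1/3 stop brighter.
Shutter speed: 3.2 → 4.

4 s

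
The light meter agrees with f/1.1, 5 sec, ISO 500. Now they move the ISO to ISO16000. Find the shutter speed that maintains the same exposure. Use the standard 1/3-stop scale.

ISO: 500 → 640 → 800 → 1000 → 1250 → 1600 → 2000 → 2500 → 3200 → 4000 → 5000 → 6400 → 8000 → 10000 → 12800 → 16000 — 5 stops raised (brighter).
Need 5 stops darker from the shutter speed: 5 → 4 → 3.2 → 2.5 → 2 → 1.6 → 1.3 → 1 → 0.8 → 0.6 → 0.5 → 0.4 → 0.3 → 1/4 → 1/5 → 1/6.

1/6s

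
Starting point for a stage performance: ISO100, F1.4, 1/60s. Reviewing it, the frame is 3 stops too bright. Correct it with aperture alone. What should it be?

Overexposed by 3 stops → need 3 stops darker.
Aperture: f/1.4 → f/2 → f/2.8 → f/4.

f/4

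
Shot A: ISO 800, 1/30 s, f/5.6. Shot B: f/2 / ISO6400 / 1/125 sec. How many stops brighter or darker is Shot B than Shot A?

Aperture: f/5.6 → f/4 → f/2.8 → f/2 — 3 stops opened up (brighter).
Shutter speed: 1/30 → 1/60 → 1/125 — 2 stops faster (darker).
ISO: 800 → 1600 → 3200 → 6400 — 3 stops raised (brighter).
Net: +3 −2 +3 = +4 stops.

4 stops brighter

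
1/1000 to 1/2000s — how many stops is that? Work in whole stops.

1 stop

1/1000 → 1/2000 — count the steps: 1 stop.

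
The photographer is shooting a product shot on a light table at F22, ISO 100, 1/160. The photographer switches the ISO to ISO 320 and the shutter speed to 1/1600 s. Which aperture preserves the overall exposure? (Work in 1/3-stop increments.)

ISO: 100 → 125 → 160 → 200 → 250 → 320 — 1 2/3 stops higher (brighter).
Shutter speed: 1/160 → 1/200 → 1/250 → 1/320 → 1/400 → 1/500 → 1/640 → 1/800 → 1/1000 → 1/1250 → 1/1600 — 3 1/3 stops faster (darker).
Net change so far: 1 2/3 stops darker. Offset with the aperture: f/22 → f/20 → f/18 → f/16 → f/14 → f/13.

f/13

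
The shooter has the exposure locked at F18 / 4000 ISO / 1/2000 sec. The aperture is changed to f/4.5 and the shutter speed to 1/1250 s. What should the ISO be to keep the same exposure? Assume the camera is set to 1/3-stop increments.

Aperture: f/18 → f/16 → f/14 → f/13 → f/11 → f/10 → f/9 → f/8 → f/7.1 → f/6.3 → f/5.6 → f/5 → f/4.5 — 4 stops larger aperture (brighter).
Shutter speed: 1/2000 → 1/1600 → 1/1250 — 2/3 stop longer (brighter).
Net change so far: 4 2/3 stops brighter. Offset with the ISO: 4000 → 3200 → 2500 → 2000 → 1600 → 1250 → 1000 → 800 → 640 → 500 → 400 → 320 → 250 → 200 → 160.

ISO 160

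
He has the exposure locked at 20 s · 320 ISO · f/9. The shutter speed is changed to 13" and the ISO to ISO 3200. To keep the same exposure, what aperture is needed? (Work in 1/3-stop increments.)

Shutter speed: 20 → 15 → 13 — 2/3 stop shorter (darker).
ISO: 320 → 400 → 500 → 640 → 800 → 1000 → 1250 → 1600 → 2000 → 2500 → 3200 — 3 1/3 stops raised (brighter).
Net change so far: 2 2/3 stops brighter. Offset with the aperture: f/9 → f/10 → f/11 → f/13 → f/14 → f/16 → f/18 → f/20 → f/22.

f/22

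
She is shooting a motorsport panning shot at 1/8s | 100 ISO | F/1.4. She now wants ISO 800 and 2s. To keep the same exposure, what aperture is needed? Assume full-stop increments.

ISO: 100 → 200 → 400 → 800 — 3 stops raised (brighter).
Shutter speed: 1/8 → 1/4 → 1/2 → 1 → 2 — 4 stops slower (brighter).
Net change so far: 7 stops brighter. Offset with the aperture: f/1.4 → f/2 → f/2.8 → f/4 → f/5.6 → f/8 → f/11 → f/16.

f/16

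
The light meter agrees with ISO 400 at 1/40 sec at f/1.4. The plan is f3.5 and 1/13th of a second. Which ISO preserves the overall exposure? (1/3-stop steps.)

ISO 800

Aperture: f/1.4 → f/1.6 → f/1.8 → f/2 → f/2.2 → f/2.5 → f/2.8 → f/3.2 → f/3.5 — 2 2/3 stops stopped down (darker).
Shutter speed: 1/40 → 1/30 → 1/25 → 1/20 → 1/15 → 1/13 — 1 2/3 stops longer (brighter).
Net change so far: 1 stop darker. Offset with the ISO: 400 → 500 → 640 → 800.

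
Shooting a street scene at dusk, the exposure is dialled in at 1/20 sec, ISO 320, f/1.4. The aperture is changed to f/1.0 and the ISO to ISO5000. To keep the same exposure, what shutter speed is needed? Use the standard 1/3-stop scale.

1/640s

Aperture: f/1.4 → f/1.2 → f/1.1 → f/1.0 — 1 stop opened up (brighter).
ISO: 320 → 400 → 500 → 640 → 800 → 1000 → 1250 → 1600 → 2000 → 2500 → 3200 → 4000 → 5000 — 4 stops raised (brighter).
Net change so far: 5 stops brighter. Offset with the shutter speed: 1/20 → 1/25 → 1/30 → 1/40 → 1/50 → 1/60 → 1/80 → 1/100 → 1/125 → 1/160 → 1/200 → 1/250 → 1/320 → 1/400 → 1/500 → 1/640.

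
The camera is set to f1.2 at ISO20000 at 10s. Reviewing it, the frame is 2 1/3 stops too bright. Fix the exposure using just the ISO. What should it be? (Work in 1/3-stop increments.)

Overexposed by 2 1/3 stops → need 2 1/3 stops darker.
ISO: 20000 → 16000 → 12800 → 10000 → 8000 → 6400 → 5000 → 4000.

ISO 4000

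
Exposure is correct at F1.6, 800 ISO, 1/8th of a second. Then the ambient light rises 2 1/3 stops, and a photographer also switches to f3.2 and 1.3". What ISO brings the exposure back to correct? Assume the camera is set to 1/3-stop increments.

Scene light: 2 1/3 stops brighter.
Aperture: f/1.6 → f/1.8 → f/2 → f/2.2 → f/2.5 → f/2.8 → f/3.2 — 2 stops stopped down (darker).
Shutter speed: 1/8 → 1/6 → 1/5 → 1/4 → 0.3 → 0.4 → 0.5 → 0.6 → 0.8 → 1 → 1.3 — 3 1/3 stops longer (brighter).
Net so far: 3 2/3 stops brighter. ISO: 800 → 640 → 500 → 400 → 320 → 250 → 200 → 160 → 125 → 100 → 80 → 64.

ISO 64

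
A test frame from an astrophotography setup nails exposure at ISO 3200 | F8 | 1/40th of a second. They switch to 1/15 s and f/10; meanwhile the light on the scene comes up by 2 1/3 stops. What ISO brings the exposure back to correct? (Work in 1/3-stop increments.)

ISO 400

Scene light: 2 1/3 stops brighter.
Shutter speed: 1/40 → 1/30 → 1/25 → 1/20 → 1/15 — 1 1/3 stops longer (brighter).
Aperture: f/8 → f/9 → f/10 — 2/3 stop narrower (darker).
Net so far: 3 stops brighter. ISO: 3200 → 2500 → 2000 → 1600 → 1250 → 1000 → 800 → 640 → 500 → 400.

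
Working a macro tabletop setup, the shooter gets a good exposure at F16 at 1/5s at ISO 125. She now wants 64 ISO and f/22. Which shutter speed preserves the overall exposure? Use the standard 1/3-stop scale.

0.8 s

ISO: 125 → 100 → 80 → 64 — 1 stop dropped (darker).
Aperture: f/16 → f/18 → f/20 → f/22 — 1 stop narrower (darker).
Net change so far: 2 stops darker. Offset with the shutter speed: 1/5 → 1/4 → 0.3 → 0.4 → 0.5 → 0.6 → 0.8.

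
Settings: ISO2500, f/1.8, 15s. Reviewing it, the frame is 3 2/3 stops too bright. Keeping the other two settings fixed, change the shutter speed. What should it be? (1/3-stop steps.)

Overexposed by 3 2/3 stops → need 3 2/3 stops darker.
Shutter speed: 15 → 13 → 10 → 8 → 6 → 5 → 4 → 3.2 → 2.5 → 2 → 1.6 → 1.3.

1.3 s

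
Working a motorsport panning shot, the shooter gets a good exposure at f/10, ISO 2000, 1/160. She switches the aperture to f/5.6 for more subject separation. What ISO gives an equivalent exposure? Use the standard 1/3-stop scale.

ISO 640

Aperture: f/10 → f/9 → f/8 → f/7.1 → f/6.3 → f/5.6 — 1 2/3 stops larger aperture (brighter).
Need 1 2/3 stops darker from the ISO: 2000 → 1600 → 1250 → 1000 → 800 → 640.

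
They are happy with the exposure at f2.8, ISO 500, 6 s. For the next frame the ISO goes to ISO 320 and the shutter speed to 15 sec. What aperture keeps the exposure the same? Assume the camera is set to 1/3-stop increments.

ISO: 500 → 400 → 320 — 2/3 stop lower (darker).
Shutter speed: 6 → 8 → 10 → 13 → 15 — 1 1/3 stops slower (brighter).
Net change so far: 2/3 stop brighter. Offset with the aperture: f/2.8 → f/3.2 → f/3.5.

f/3.5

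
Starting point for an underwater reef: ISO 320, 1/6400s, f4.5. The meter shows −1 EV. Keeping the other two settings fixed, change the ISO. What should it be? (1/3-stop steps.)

ISO 640

Underexposed by 1 stop → need 1 stop brighter.
ISO: 320 → 400 → 500 → 640.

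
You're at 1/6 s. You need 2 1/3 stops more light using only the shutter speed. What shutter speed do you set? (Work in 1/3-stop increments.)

0.8 s

Shutter speed: 1/6 → 1/5 → 1/4 → 0.3 → 0.4 → 0.5 → 0.6 → 0.8 — 2 1/3 stops longer (brighter).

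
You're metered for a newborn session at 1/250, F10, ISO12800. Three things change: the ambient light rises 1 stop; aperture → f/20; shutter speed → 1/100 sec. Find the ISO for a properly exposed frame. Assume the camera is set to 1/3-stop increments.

ISO 10000

Scene light: 1 stop brighter.
Aperture: f/10 → f/11 → f/13 → f/14 → f/16 → f/18 → f/20 — 2 stops stopped down (darker).
Shutter speed: 1/250 → 1/200 → 1/160 → 1/125 → 1/100 — 1 1/3 stops longer (brighter).
Net so far: 1/3 stop brighter. ISO: 12800 → 10000.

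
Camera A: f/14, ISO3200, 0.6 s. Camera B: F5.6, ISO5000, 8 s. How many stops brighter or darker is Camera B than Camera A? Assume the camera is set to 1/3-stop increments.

7 stops brighter

Aperture: f/14 → f/13 → f/11 → f/10 → f/9 → f/8 → f/7.1 → f/6.3 → f/5.6 — 2 2/3 stops wider (brighter).
Shutter speed: 0.6 → 0.8 → 1 → 1.3 → 1.6 → 2 → 2.5 → 3.2 → 4 → 5 → 6 → 8 — 3 2/3 stops slower (brighter).
ISO: 3200 → 4000 → 5000 — 2/3 stop raised (brighter).
Net: +2 2/3 +3 2/3 +2/3 = +7 stops.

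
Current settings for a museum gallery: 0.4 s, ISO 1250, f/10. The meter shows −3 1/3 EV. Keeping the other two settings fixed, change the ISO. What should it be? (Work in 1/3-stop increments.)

Underexposed by 3 1/3 stops → need 3 1/3 stops brighter.
ISO: 1250 → 1600 → 2000 → 2500 → 3200 → 4000 → 5000 → 6400 → 8000 → 10000 → 12800.

ISO 12800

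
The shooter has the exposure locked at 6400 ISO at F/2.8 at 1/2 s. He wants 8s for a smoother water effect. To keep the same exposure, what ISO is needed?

ISO 400

Shutter speed: 1/2 → 1 → 2 → 4 → 8 — 4 stops slower (brighter).
Need 4 stops darker from the ISO: 6400 → 3200 → 1600 → 800 → 400.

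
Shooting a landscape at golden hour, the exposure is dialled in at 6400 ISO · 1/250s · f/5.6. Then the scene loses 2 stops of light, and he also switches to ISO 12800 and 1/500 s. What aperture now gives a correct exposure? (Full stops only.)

f/2.8

Scene light: 2 stops darker.
ISO: 6400 → 12800 — 1 stop higher (brighter).
Shutter speed: 1/250 → 1/500 — 1 stop shorter (darker).
Net so far: 2 stops darker. Aperture: f/5.6 → f/4 → f/2.8.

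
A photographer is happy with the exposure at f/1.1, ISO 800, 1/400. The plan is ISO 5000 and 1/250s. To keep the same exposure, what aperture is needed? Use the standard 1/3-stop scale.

ISO: 800 → 1000 → 1250 → 1600 → 2000 → 2500 → 3200 → 4000 → 5000 — 2 2/3 stops higher (brighter).
Shutter speed: 1/400 → 1/320 → 1/250 — 2/3 stop longer (brighter).
Net change so far: 3 1/3 stops brighter. Offset with the aperture: f/1.1 → f/1.2 → f/1.4 → f/1.6 → f/1.8 → f/2 → f/2.2 → f/2.5 → f/2.8 → f/3.2 → f/3.5.

f/3.5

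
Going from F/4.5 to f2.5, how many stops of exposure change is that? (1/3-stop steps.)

1 2/3 stops

f/4.5 → f/4 → f/3.5 → f/3.2 → f/2.8 → f/2.5 — count the steps: 5 third-stops = 1 2/3 stops.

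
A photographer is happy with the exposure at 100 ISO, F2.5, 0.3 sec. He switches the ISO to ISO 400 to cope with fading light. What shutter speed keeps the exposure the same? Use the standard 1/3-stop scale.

ISO: 100 → 125 → 160 → 200 → 250 → 320 → 400 — 2 stops higher (brighter).
Need 2 stops darker from the shutter speed: 0.3 → 1/4 → 1/5 → 1/6 → 1/8 → 1/10 → 1/13.

1/13s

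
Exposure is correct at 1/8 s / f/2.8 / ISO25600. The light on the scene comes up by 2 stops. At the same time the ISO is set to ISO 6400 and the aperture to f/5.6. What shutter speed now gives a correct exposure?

1/2s

Scene light: 2 stops brighter.
ISO: 25600 → 12800 → 6400 — 2 stops dropped (darker).
Aperture: f/2.8 → f/4 → f/5.6 — 2 stops smaller aperture (darker).
Net so far: 2 stops darker. Shutter speed: 1/8 → 1/4 → 1/2.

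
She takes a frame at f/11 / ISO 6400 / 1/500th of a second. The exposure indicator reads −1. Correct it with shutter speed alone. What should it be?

1/250s

Underexposed by 1 stop → need 1 stop brighter.
Shutter speed: 1/500 → 1/250.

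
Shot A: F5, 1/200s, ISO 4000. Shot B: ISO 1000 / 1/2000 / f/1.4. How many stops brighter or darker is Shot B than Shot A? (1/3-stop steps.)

1 2/3 stops darker

Aperture: f/5 → f/4.5 → f/4 → f/3.5 → f/3.2 → f/2.8 → f/2.5 → f/2.2 → f/2 → f/1.8 → f/1.6 → f/1.4 — 3 2/3 stops opened up (brighter).
Shutter speed: 1/200 → 1/250 → 1/320 → 1/400 → 1/500 → 1/640 → 1/800 → 1/1000 → 1/1250 → 1/1600 → 1/2000 — 3 1/3 stops faster (darker).
ISO: 4000 → 3200 → 2500 → 2000 → 1600 → 1250 → 1000 — 2 stops lower (darker).
Net: +3 2/3 −3 1/3 −2 = −1 2/3 stops.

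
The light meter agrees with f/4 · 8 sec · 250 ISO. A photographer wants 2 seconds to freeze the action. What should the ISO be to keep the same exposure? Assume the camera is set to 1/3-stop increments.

Shutter speed: 8 → 6 → 5 → 4 → 3.2 → 2.5 → 2 — 2 stops shorter (darker).
Need 2 stops brighter from the ISO: 250 → 320 → 400 → 500 → 640 → 800 → 1000.

ISO 1000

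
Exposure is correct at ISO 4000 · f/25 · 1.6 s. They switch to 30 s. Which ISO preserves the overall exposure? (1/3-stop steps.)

ISO 200

Shutter speed: 1.6 → 2 → 2.5 → 3.2 → 4 → 5 → 6 → 8 → 10 → 13 → 15 → 20 → 25 → 30 — 4 1/3 stops slower (brighter).
Need 4 1/3 stops darker from the ISO: 4000 → 3200 → 2500 → 2000 → 1600 → 1250 → 1000 → 800 → 640 → 500 → 400 → 320 → 250 → 200.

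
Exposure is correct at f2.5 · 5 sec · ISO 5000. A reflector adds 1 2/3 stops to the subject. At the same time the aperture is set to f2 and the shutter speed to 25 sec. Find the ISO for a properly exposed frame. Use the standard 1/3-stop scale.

Scene light: 1 2/3 stops brighter.
Aperture: f/2.5 → f/2.2 → f/2 — 2/3 stop wider (brighter).
Shutter speed: 5 → 6 → 8 → 10 → 13 → 15 → 20 → 25 — 2 1/3 stops longer (brighter).
Net so far: 4 2/3 stops brighter. ISO: 5000 → 4000 → 3200 → 2500 → 2000 → 1600 → 1250 → 1000 → 800 → 640 → 500 → 400 → 320 → 250 → 200.

ISO 200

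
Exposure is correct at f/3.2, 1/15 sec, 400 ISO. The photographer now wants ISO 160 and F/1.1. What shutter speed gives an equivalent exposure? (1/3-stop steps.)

1/50s

ISO: 400 → 320 → 250 → 200 → 160 — 1 1/3 stops dropped (darker).
Aperture: f/3.2 → f/2.8 → f/2.5 → f/2.2 → f/2 → f/1.8 → f/1.6 → f/1.4 → f/1.2 → f/1.1 — 3 stops larger aperture (brighter).
Net change so far: 1 2/3 stops brighter. Offset with the shutter speed: 1/15 → 1/20 → 1/25 → 1/30 → 1/40 → 1/50.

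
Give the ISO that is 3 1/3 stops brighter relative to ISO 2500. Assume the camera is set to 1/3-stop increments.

ISO 25600

ISO: 2500 → 3200 → 4000 → 5000 → 6400 → 8000 → 10000 → 12800 → 16000 → 20000 → 25600 — 3 1/3 stops higher (brighter).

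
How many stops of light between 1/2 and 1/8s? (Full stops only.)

2 stops

1/2 → 1/4 → 1/8 — count the steps: 2 stops.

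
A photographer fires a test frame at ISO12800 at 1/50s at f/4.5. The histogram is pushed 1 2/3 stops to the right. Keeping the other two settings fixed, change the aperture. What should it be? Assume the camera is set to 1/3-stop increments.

Overexposed by 1 2/3 stops → need 1 2/3 stops darker.
Aperture: f/4.5 → f/5 → f/5.6 → f/6.3 → f/7.1 → f/8.

f/8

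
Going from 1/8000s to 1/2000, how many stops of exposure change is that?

2 stops

1/8000 → 1/4000 → 1/2000 — count the steps: 2 stops.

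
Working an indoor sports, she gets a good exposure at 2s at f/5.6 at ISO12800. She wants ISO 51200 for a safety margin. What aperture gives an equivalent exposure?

ISO: 12800 → 25600 → 51200 — 2 stops higher (brighter).
Need 2 stops darker from the aperture: f/5.6 → f/8 → f/11.

f/11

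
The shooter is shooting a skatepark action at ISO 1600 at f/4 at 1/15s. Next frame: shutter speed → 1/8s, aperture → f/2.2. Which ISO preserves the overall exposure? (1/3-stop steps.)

ISO 250

Shutter speed: 1/15 → 1/13 → 1/10 → 1/8 — 1 stop slower (brighter).
Aperture: f/4 → f/3.5 → f/3.2 → f/2.8 → f/2.5 → f/2.2 — 1 2/3 stops larger aperture (brighter).
Net change so far: 2 2/3 stops brighter. Offset with the ISO: 1600 → 1250 → 1000 → 800 → 640 → 500 → 400 → 320 → 250.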